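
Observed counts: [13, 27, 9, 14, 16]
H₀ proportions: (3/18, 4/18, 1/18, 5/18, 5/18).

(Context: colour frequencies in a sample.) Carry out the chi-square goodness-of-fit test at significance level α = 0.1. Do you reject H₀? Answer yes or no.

reject H₀: yes

n = 79; E_i = n·p_i = [13.17, 17.56, 4.39, 21.94, 21.94]
χ² = (13−13.17)²/13.17 + (27−17.56)²/17.56 + (9−4.39)²/4.39 + (14−21.94)²/21.94 + (16−21.94)²/21.94 = 14.4139
df = 4
p-value (upper-tail) = 0.00608
At α=0.1: p < α → reject H₀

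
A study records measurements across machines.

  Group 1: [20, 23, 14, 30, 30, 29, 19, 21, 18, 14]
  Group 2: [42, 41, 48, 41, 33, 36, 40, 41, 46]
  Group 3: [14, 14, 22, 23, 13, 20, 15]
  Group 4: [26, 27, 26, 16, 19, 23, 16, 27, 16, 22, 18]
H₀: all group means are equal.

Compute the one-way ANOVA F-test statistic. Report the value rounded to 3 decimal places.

test statistic = 39.148

Group means [21.80, 40.89, 17.29, 21.45], grand mean 25.486
SSB = Σnᵢ(x̄ᵢ−x̄)² = 2920.599; SSW = ΣΣ(x−x̄ᵢ)² = 820.645
MSB = 2920.599/3 = 973.5328; MSW = 820.645/33 = 24.8680
F = MSB/MSW = 39.1480
df = (3, 33)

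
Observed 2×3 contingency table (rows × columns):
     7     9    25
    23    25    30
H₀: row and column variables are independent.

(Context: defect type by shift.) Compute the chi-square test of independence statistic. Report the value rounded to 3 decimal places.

test statistic = 5.550

Row totals [41, 78], col totals [30, 34, 55], n=119
χ² = (7−10.34)²/10.34 + (9−11.71)²/11.71 + (25−18.95)²/18.95 + (23−19.66)²/19.66 + (25−22.29)²/22.29 + (30−36.05)²/36.05 = 5.5496
df = 2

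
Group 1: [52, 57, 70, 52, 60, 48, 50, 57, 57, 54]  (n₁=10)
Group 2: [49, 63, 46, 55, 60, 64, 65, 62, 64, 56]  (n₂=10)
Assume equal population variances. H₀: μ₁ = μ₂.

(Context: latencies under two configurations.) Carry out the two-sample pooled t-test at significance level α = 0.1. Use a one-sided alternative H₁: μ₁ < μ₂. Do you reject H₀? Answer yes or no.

x̄₁=55.700, s₁=6.237, n₁=10
x̄₂=58.400, s₂=6.687, n₂=10
s_p² = [9·6.237² + 9·6.687²]/18 = 41.8056
SE = √(s_p²·(1/10+1/10)) = 2.8916
t = (55.700−58.400)/2.8916 = -0.9338
df = 18
p-value (one-sided, H₁ less) = 0.18139
At α=0.1: p ≥ α → fail to reject H₀

reject H₀: no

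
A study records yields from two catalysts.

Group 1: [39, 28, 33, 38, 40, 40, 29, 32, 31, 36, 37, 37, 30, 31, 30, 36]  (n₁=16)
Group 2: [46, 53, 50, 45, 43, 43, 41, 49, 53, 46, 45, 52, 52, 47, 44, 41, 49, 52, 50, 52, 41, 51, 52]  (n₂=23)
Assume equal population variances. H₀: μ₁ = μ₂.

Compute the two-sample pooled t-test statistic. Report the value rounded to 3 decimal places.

test statistic = -9.967

x̄₁=34.188, s₁=4.119, n₁=16
x̄₂=47.696, s₂=4.193, n₂=23
s_p² = [15·4.119² + 22·4.193²]/37 = 17.3326
SE = √(s_p²·(1/16+1/23)) = 1.3553
t = (34.188−47.696)/1.3553 = -9.9668
df = 37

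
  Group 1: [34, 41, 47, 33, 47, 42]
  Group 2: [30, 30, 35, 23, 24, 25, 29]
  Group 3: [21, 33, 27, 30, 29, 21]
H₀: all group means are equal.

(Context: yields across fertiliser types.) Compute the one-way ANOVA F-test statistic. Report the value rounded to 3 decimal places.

test statistic = 13.912

Group means [40.67, 28.00, 26.83], grand mean 31.632
SSB = Σnᵢ(x̄ᵢ−x̄)² = 720.254; SSW = ΣΣ(x−x̄ᵢ)² = 414.167
MSB = 720.254/2 = 360.1272; MSW = 414.167/16 = 25.8854
F = MSB/MSW = 13.9124
df = (2, 16)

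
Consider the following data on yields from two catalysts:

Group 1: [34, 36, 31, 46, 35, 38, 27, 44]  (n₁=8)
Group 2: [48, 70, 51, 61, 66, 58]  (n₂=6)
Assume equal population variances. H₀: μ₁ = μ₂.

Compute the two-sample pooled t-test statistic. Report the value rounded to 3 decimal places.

test statistic = -5.746

x̄₁=36.375, s₁=6.301, n₁=8
x̄₂=59.000, s₂=8.485, n₂=6
s_p² = [7·6.301² + 5·8.485²]/12 = 53.1562
SE = √(s_p²·(1/8+1/6)) = 3.9375
t = (36.375−59.000)/3.9375 = -5.7460
df = 12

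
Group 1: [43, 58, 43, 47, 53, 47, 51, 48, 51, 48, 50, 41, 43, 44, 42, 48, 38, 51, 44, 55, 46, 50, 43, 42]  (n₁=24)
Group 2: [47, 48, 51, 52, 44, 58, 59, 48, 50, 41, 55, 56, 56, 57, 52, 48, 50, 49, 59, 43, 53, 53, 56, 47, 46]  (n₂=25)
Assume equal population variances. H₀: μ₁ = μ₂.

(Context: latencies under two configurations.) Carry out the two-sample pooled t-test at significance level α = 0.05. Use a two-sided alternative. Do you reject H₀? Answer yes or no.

reject H₀: yes

x̄₁=46.917, s₁=4.845, n₁=24
x̄₂=51.120, s₂=5.069, n₂=25
s_p² = [23·4.845² + 24·5.069²]/47 = 24.6058
SE = √(s_p²·(1/24+1/25)) = 1.4176
t = (46.917−51.120)/1.4176 = -2.9652
df = 47
p-value (two-sided) = 0.00474
At α=0.05: p < α → reject H₀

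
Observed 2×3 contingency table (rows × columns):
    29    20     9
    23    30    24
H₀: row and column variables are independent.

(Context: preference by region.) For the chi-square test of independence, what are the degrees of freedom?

df = (r−1)(c−1) = (2−1)·(3−1) = 2

degrees of freedom = 2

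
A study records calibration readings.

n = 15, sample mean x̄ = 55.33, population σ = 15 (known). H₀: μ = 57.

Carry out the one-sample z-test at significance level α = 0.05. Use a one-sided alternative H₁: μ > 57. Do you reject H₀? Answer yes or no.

SE = σ/√n = 15/√15 = 3.8730
z = (x̄−μ₀)/SE = (55.33−57)/3.8730 = -0.4312
p-value (one-sided, H₁ greater) = 0.66684
At α=0.05: p ≥ α → fail to reject H₀

reject H₀: no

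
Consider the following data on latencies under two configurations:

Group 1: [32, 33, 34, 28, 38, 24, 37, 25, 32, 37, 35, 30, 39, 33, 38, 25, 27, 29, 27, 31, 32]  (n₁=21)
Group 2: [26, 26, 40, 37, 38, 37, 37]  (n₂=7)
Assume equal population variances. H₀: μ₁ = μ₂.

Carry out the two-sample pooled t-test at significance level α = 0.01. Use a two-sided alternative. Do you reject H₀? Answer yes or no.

reject H₀: no

x̄₁=31.714, s₁=4.617, n₁=21
x̄₂=34.429, s₂=5.855, n₂=7
s_p² = [20·4.617² + 6·5.855²]/26 = 24.3077
SE = √(s_p²·(1/21+1/7)) = 2.1518
t = (31.714−34.429)/2.1518 = -1.2614
df = 26
p-value (two-sided) = 0.21835
At α=0.01: p ≥ α → fail to reject H₀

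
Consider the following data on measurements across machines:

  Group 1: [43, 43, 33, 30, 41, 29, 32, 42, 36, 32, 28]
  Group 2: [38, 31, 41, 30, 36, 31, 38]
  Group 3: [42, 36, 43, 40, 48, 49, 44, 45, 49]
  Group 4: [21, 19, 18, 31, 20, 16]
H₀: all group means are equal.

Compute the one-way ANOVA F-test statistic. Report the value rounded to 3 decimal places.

test statistic = 25.023

Group means [35.36, 35.00, 44.00, 20.83], grand mean 35.000
SSB = Σnᵢ(x̄ᵢ−x̄)² = 1934.621; SSW = ΣΣ(x−x̄ᵢ)² = 747.379
MSB = 1934.621/3 = 644.8737; MSW = 747.379/29 = 25.7717
F = MSB/MSW = 25.0226
df = (3, 29)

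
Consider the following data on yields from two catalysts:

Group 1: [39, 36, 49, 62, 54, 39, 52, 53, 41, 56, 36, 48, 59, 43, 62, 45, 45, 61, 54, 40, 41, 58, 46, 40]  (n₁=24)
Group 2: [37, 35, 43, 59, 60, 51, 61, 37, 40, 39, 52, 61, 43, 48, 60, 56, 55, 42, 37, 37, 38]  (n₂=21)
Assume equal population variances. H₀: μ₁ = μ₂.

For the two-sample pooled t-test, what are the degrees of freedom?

df = n₁ + n₂ − 2 = 24 + 21 − 2 = 43

degrees of freedom = 43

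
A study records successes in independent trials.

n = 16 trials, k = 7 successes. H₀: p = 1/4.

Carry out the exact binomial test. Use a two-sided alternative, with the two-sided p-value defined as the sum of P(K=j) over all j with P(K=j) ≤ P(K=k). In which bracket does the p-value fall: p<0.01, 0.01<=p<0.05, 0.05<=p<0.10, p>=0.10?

Exact binomial: n=16, k=7, p₀=1/4=0.2500
P(X=j) = C(n,j)·p₀^j·(1−p₀)^(n−j); p = Σ P(X=j) over j with P(X=j) ≤ P(X=7)
p-value (two-sided) = 0.08958
→ bracket: 0.05<=p<0.10

p-value bracket: 0.05<=p<0.10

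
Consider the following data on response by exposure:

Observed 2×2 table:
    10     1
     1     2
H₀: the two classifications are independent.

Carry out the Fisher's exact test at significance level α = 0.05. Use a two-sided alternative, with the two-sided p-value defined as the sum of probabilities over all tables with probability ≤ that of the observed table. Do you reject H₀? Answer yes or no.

Margins: r₁=11, r₂=3, c₁=11, c₂=3, n=14
p_obs = C(11,10)·C(3,1)/C(14,11); sum pmf over tables with pmf ≤ p_obs
p-value (two-sided) = 0.09341
At α=0.05: p ≥ α → fail to reject H₀

reject H₀: no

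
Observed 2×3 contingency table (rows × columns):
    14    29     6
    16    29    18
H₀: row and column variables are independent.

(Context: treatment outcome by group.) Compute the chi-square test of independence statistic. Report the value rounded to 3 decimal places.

Row totals [49, 63], col totals [30, 58, 24], n=112
χ² = (14−13.12)²/13.12 + (29−25.38)²/25.38 + (6−10.50)²/10.50 + (16−16.88)²/16.88 + (29−32.62)²/32.62 + (18−13.50)²/13.50 = 4.4529
df = 2

test statistic = 4.453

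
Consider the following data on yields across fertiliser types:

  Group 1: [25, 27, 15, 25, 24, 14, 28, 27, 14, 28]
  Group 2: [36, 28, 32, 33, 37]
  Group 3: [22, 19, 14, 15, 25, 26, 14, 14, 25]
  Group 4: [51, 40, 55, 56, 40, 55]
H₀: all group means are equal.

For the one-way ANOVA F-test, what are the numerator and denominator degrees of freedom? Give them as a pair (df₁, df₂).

degrees of freedom = [3, 26]

k = 4 groups, N = 30 total
df = (k−1, N−k) = (4−1, 30−4) = (3, 26)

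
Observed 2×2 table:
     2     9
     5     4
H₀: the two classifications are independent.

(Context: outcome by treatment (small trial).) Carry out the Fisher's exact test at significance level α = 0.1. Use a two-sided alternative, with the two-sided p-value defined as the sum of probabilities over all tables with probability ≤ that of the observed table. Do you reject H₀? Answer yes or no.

Margins: r₁=11, r₂=9, c₁=7, c₂=13, n=20
p_obs = C(11,2)·C(9,5)/C(20,7); sum pmf over tables with pmf ≤ p_obs
p-value (two-sided) = 0.15967
At α=0.1: p ≥ α → fail to reject H₀

reject H₀: no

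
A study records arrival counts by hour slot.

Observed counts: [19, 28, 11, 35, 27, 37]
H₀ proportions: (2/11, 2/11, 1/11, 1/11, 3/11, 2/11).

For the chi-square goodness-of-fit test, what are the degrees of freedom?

degrees of freedom = 5

df = k − 1 = 6 − 1 = 5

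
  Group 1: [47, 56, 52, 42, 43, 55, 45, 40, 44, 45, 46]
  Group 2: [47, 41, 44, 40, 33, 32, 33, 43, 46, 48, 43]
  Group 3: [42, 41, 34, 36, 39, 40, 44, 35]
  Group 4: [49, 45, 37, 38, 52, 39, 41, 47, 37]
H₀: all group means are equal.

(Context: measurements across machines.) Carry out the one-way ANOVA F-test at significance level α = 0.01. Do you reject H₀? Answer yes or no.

reject H₀: no

Group means [46.82, 40.91, 38.88, 42.78], grand mean 42.590
SSB = Σnᵢ(x̄ᵢ−x̄)² = 338.460; SSW = ΣΣ(x−x̄ᵢ)² = 956.976
MSB = 338.460/3 = 112.8200; MSW = 956.976/35 = 27.3422
F = MSB/MSW = 4.1262
df = (3, 35)
p-value (upper-tail) = 0.01319
At α=0.01: p ≥ α → fail to reject H₀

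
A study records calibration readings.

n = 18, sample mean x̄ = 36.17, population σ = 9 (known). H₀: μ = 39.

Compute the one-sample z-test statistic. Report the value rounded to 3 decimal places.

SE = σ/√n = 9/√18 = 2.1213
z = (x̄−μ₀)/SE = (36.17−39)/2.1213 = -1.3341

test statistic = -1.334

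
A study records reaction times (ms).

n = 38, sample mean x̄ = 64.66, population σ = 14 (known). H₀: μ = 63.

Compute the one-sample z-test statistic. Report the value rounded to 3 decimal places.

SE = σ/√n = 14/√38 = 2.2711
z = (x̄−μ₀)/SE = (64.66−63)/2.2711 = 0.7309

test statistic = 0.731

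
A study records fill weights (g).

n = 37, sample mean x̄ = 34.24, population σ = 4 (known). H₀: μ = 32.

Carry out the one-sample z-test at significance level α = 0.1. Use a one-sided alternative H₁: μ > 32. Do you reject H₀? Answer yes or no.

SE = σ/√n = 4/√37 = 0.6576
z = (x̄−μ₀)/SE = (34.24−32)/0.6576 = 3.4063
p-value (one-sided, H₁ greater) = 0.00033
At α=0.1: p < α → reject H₀

reject H₀: yes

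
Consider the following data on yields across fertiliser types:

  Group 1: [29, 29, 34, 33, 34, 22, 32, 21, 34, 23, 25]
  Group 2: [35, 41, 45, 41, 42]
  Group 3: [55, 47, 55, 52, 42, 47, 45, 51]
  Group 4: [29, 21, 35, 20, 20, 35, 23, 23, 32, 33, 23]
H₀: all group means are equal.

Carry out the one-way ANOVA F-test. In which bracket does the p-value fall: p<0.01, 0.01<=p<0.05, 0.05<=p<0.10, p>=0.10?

p-value bracket: p<0.01

Group means [28.73, 40.80, 49.25, 26.73], grand mean 34.514
SSB = Σnᵢ(x̄ᵢ−x̄)² = 2970.079; SSW = ΣΣ(x−x̄ᵢ)² = 848.664
MSB = 2970.079/3 = 990.0264; MSW = 848.664/31 = 27.3762
F = MSB/MSW = 36.1637
df = (3, 31)
p-value (upper-tail) = 0.00000
→ bracket: p<0.01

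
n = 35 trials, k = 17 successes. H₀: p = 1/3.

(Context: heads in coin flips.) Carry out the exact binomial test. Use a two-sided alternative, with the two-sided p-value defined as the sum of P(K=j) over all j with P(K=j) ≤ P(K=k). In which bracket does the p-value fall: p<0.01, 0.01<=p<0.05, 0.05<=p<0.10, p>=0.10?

Exact binomial: n=35, k=17, p₀=1/3=0.3333
P(X=j) = C(n,j)·p₀^j·(1−p₀)^(n−j); p = Σ P(X=j) over j with P(X=j) ≤ P(X=17)
p-value (two-sided) = 0.07151
→ bracket: 0.05<=p<0.10

p-value bracket: 0.05<=p<0.10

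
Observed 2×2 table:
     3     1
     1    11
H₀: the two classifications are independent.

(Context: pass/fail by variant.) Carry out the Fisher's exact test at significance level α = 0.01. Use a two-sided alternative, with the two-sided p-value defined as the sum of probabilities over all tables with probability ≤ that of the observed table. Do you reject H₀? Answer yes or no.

reject H₀: no

Margins: r₁=4, r₂=12, c₁=4, c₂=12, n=16
p_obs = C(4,3)·C(12,1)/C(16,4); sum pmf over tables with pmf ≤ p_obs
p-value (two-sided) = 0.02692
At α=0.01: p ≥ α → fail to reject H₀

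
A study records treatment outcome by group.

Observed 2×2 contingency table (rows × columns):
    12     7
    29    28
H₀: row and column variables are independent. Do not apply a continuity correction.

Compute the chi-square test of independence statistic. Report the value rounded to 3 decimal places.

Row totals [19, 57], col totals [41, 35], n=76
χ² = (12−10.25)²/10.25 + (7−8.75)²/8.75 + (29−30.75)²/30.75 + (28−26.25)²/26.25 = 0.8650
df = 1

test statistic = 0.865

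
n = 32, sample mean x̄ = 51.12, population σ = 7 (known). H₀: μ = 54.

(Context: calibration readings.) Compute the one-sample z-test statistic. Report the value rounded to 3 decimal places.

SE = σ/√n = 7/√32 = 1.2374
z = (x̄−μ₀)/SE = (51.12−54)/1.2374 = -2.3274

test statistic = -2.327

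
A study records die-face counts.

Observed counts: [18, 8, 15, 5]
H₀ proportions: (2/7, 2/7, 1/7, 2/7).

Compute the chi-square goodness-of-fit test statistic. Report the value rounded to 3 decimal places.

n = 46; E_i = n·p_i = [13.14, 13.14, 6.57, 13.14]
χ² = (18−13.14)²/13.14 + (8−13.14)²/13.14 + (15−6.57)²/6.57 + (5−13.14)²/13.14 = 19.6630
df = 3

test statistic = 19.663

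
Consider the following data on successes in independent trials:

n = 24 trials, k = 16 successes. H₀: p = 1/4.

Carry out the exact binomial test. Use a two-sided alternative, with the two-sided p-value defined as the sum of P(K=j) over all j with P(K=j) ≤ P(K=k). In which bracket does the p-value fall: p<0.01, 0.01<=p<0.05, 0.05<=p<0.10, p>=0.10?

p-value bracket: p<0.01

Exact binomial: n=24, k=16, p₀=1/4=0.2500
P(X=j) = C(n,j)·p₀^j·(1−p₀)^(n−j); p = Σ P(X=j) over j with P(X=j) ≤ P(X=16)
p-value (two-sided) = 0.00002
→ bracket: p<0.01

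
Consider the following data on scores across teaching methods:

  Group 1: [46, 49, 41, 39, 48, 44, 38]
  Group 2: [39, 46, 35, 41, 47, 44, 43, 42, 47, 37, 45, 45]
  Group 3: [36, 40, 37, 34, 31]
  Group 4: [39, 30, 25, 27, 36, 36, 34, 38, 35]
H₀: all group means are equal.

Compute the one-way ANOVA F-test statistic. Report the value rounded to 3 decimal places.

Group means [43.57, 42.58, 35.60, 33.33], grand mean 39.212
SSB = Σnᵢ(x̄ᵢ−x̄)² = 645.684; SSW = ΣΣ(x−x̄ᵢ)² = 519.831
MSB = 645.684/3 = 215.2281; MSW = 519.831/29 = 17.9252
F = MSB/MSW = 12.0070
df = (3, 29)

test statistic = 12.007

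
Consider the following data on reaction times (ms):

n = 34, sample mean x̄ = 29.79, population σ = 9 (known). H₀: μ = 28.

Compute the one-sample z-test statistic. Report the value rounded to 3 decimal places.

test statistic = 1.160

SE = σ/√n = 9/√34 = 1.5435
z = (x̄−μ₀)/SE = (29.79−28)/1.5435 = 1.1597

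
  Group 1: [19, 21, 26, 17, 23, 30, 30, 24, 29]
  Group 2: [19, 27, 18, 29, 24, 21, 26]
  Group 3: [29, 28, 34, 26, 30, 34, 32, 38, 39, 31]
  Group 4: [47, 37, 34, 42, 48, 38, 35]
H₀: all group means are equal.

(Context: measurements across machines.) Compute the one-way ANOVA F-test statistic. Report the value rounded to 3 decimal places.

test statistic = 20.480

Group means [24.33, 23.43, 32.10, 40.14], grand mean 29.848
SSB = Σnᵢ(x̄ᵢ−x̄)² = 1354.771; SSW = ΣΣ(x−x̄ᵢ)² = 639.471
MSB = 1354.771/3 = 451.5903; MSW = 639.471/29 = 22.0507
F = MSB/MSW = 20.4796
df = (3, 29)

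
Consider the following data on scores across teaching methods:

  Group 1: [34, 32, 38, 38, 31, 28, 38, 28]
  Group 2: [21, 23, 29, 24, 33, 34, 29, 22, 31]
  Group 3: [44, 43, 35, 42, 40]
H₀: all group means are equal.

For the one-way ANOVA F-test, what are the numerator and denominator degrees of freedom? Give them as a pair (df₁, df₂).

degrees of freedom = [2, 19]

k = 3 groups, N = 22 total
df = (k−1, N−k) = (3−1, 22−3) = (2, 19)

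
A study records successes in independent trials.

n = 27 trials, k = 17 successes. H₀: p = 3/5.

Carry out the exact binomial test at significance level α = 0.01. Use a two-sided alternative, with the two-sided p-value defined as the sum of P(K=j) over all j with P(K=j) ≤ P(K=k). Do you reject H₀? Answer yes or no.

reject H₀: no

Exact binomial: n=27, k=17, p₀=3/5=0.6000
P(X=j) = C(n,j)·p₀^j·(1−p₀)^(n−j); p = Σ P(X=j) over j with P(X=j) ≤ P(X=17)
p-value (two-sided) = 0.84573
At α=0.01: p ≥ α → fail to reject H₀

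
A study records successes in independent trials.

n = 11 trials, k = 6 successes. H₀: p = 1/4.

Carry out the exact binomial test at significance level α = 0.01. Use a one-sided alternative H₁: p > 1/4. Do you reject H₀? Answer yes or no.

reject H₀: no

Exact binomial: n=11, k=6, p₀=1/4=0.2500
P(X≥6) from Σ C(n,i)·p₀^i·(1−p₀)^(n−i)
p-value (one-sided, H₁ greater) = 0.03433
At α=0.01: p ≥ α → fail to reject H₀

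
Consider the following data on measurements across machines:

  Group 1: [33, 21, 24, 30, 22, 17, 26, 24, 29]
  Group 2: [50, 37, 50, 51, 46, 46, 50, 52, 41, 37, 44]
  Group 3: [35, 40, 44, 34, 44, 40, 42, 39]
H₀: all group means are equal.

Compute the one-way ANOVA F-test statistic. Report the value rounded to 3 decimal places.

test statistic = 45.933

Group means [25.11, 45.82, 39.75], grand mean 37.429
SSB = Σnᵢ(x̄ᵢ−x̄)² = 2182.832; SSW = ΣΣ(x−x̄ᵢ)² = 594.025
MSB = 2182.832/2 = 1091.4159; MSW = 594.025/25 = 23.7610
F = MSB/MSW = 45.9331
df = (2, 25)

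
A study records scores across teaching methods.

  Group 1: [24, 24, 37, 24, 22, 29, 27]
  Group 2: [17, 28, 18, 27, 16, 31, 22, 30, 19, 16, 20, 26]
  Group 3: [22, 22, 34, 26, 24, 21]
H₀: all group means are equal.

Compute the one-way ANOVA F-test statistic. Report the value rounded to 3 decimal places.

Group means [26.71, 22.50, 24.83], grand mean 24.240
SSB = Σnᵢ(x̄ᵢ−x̄)² = 81.298; SSW = ΣΣ(x−x̄ᵢ)² = 617.262
MSB = 81.298/2 = 40.6490; MSW = 617.262/22 = 28.0574
F = MSB/MSW = 1.4488
df = (2, 22)

test statistic = 1.449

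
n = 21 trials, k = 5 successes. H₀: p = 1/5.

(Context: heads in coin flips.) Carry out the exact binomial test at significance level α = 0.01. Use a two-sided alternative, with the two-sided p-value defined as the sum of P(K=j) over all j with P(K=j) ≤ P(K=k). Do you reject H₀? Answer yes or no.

reject H₀: no

Exact binomial: n=21, k=5, p₀=1/5=0.2000
P(X=j) = C(n,j)·p₀^j·(1−p₀)^(n−j); p = Σ P(X=j) over j with P(X=j) ≤ P(X=5)
p-value (two-sided) = 0.59269
At α=0.01: p ≥ α → fail to reject H₀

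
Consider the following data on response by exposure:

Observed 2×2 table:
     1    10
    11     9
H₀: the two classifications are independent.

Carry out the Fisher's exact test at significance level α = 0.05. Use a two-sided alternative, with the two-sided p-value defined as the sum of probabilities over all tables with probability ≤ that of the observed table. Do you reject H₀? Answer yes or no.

Margins: r₁=11, r₂=20, c₁=12, c₂=19, n=31
p_obs = C(11,1)·C(20,11)/C(31,12); sum pmf over tables with pmf ≤ p_obs
p-value (two-sided) = 0.02011
At α=0.05: p < α → reject H₀

reject H₀: yes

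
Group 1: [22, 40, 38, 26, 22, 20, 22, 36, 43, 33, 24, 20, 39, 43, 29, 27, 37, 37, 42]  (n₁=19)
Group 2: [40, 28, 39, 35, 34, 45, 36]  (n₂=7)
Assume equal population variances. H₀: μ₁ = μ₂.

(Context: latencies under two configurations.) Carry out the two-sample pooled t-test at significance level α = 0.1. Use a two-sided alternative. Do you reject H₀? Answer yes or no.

x̄₁=31.579, s₁=8.422, n₁=19
x̄₂=36.714, s₂=5.345, n₂=7
s_p² = [18·8.422² + 6·5.345²]/24 = 60.3358
SE = √(s_p²·(1/19+1/7)) = 3.4344
t = (31.579−36.714)/3.4344 = -1.4953
df = 24
p-value (two-sided) = 0.14788
At α=0.1: p ≥ α → fail to reject H₀

reject H₀: no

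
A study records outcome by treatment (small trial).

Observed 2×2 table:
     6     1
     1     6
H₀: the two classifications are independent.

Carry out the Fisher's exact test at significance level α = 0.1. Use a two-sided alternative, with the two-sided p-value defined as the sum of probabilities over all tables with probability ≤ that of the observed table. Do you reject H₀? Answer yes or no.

Margins: r₁=7, r₂=7, c₁=7, c₂=7, n=14
p_obs = C(7,6)·C(7,1)/C(14,7); sum pmf over tables with pmf ≤ p_obs
p-value (two-sided) = 0.02914
At α=0.1: p < α → reject H₀

reject H₀: yes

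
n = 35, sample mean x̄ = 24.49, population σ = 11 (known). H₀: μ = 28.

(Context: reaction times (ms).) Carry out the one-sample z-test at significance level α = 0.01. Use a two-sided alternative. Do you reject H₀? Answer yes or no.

SE = σ/√n = 11/√35 = 1.8593
z = (x̄−μ₀)/SE = (24.49−28)/1.8593 = -1.8878
p-value (two-sided) = 0.05906
At α=0.01: p ≥ α → fail to reject H₀

reject H₀: no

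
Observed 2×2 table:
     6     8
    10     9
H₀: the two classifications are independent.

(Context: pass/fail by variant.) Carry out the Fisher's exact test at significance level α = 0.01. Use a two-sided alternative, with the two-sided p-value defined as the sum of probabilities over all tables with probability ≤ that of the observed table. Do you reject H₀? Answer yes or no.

reject H₀: no

Margins: r₁=14, r₂=19, c₁=16, c₂=17, n=33
p_obs = C(14,6)·C(19,10)/C(33,16); sum pmf over tables with pmf ≤ p_obs
p-value (two-sided) = 0.72828
At α=0.01: p ≥ α → fail to reject H₀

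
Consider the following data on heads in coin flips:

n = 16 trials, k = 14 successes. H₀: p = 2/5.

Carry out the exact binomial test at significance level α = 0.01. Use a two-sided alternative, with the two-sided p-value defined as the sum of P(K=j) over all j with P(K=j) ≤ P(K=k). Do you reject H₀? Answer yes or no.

reject H₀: yes

Exact binomial: n=16, k=14, p₀=2/5=0.4000
P(X=j) = C(n,j)·p₀^j·(1−p₀)^(n−j); p = Σ P(X=j) over j with P(X=j) ≤ P(X=14)
p-value (two-sided) = 0.00013
At α=0.01: p < α → reject H₀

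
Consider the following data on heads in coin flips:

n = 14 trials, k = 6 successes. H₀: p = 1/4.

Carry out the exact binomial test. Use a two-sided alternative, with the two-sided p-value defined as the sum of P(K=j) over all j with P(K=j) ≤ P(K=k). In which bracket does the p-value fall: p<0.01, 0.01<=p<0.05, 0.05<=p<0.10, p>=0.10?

p-value bracket: p>=0.10

Exact binomial: n=14, k=6, p₀=1/4=0.2500
P(X=j) = C(n,j)·p₀^j·(1−p₀)^(n−j); p = Σ P(X=j) over j with P(X=j) ≤ P(X=6)
p-value (two-sided) = 0.12949
→ bracket: p>=0.10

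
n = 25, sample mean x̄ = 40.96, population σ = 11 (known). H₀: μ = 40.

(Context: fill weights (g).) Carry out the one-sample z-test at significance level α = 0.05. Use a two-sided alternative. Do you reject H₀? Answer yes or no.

SE = σ/√n = 11/√25 = 2.2000
z = (x̄−μ₀)/SE = (40.96−40)/2.2000 = 0.4364
p-value (two-sided) = 0.66257
At α=0.05: p ≥ α → fail to reject H₀

reject H₀: no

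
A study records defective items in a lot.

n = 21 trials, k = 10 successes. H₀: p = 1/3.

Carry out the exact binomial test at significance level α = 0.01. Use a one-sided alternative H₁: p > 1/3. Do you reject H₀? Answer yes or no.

Exact binomial: n=21, k=10, p₀=1/3=0.3333
P(X≥10) from Σ C(n,i)·p₀^i·(1−p₀)^(n−i)
p-value (one-sided, H₁ greater) = 0.12478
At α=0.01: p ≥ α → fail to reject H₀

reject H₀: no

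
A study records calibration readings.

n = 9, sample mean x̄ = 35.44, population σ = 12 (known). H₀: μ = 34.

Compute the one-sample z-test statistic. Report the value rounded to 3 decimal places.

SE = σ/√n = 12/√9 = 4.0000
z = (x̄−μ₀)/SE = (35.44−34)/4.0000 = 0.3600

test statistic = 0.360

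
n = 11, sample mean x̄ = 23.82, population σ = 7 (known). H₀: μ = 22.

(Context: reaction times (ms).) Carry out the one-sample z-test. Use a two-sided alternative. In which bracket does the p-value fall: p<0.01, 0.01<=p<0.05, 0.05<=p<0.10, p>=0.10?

SE = σ/√n = 7/√11 = 2.1106
z = (x̄−μ₀)/SE = (23.82−22)/2.1106 = 0.8623
p-value (two-sided) = 0.38851
→ bracket: p>=0.10

p-value bracket: p>=0.10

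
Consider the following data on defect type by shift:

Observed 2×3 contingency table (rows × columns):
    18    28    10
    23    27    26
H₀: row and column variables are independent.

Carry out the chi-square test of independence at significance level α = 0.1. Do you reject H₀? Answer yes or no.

Row totals [56, 76], col totals [41, 55, 36], n=132
χ² = (18−17.39)²/17.39 + (28−23.33)²/23.33 + (10−15.27)²/15.27 + (23−23.61)²/23.61 + (27−31.67)²/31.67 + (26−20.73)²/20.73 = 4.8194
df = 2
p-value (upper-tail) = 0.08984
At α=0.1: p < α → reject H₀

reject H₀: yes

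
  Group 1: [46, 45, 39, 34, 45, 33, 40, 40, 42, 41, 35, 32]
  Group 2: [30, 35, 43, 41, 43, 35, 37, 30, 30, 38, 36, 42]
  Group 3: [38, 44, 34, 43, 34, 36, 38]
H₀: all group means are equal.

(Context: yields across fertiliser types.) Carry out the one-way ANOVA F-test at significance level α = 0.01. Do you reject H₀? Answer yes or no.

Group means [39.33, 36.67, 38.14], grand mean 38.032
SSB = Σnᵢ(x̄ᵢ−x̄)² = 42.777; SSW = ΣΣ(x−x̄ᵢ)² = 626.190
MSB = 42.777/2 = 21.3886; MSW = 626.190/28 = 22.3639
F = MSB/MSW = 0.9564
df = (2, 28)
p-value (upper-tail) = 0.39648
At α=0.01: p ≥ α → fail to reject H₀

reject H₀: no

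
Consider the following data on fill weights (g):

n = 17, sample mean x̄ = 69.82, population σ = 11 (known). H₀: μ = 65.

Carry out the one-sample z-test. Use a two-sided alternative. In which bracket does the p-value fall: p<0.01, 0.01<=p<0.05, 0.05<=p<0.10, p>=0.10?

SE = σ/√n = 11/√17 = 2.6679
z = (x̄−μ₀)/SE = (69.82−65)/2.6679 = 1.8067
p-value (two-sided) = 0.07081
→ bracket: 0.05<=p<0.10

p-value bracket: 0.05<=p<0.10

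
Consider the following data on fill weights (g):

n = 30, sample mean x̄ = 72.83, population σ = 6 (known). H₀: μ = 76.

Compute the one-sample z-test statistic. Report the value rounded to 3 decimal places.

SE = σ/√n = 6/√30 = 1.0954
z = (x̄−μ₀)/SE = (72.83−76)/1.0954 = -2.8938

test statistic = -2.894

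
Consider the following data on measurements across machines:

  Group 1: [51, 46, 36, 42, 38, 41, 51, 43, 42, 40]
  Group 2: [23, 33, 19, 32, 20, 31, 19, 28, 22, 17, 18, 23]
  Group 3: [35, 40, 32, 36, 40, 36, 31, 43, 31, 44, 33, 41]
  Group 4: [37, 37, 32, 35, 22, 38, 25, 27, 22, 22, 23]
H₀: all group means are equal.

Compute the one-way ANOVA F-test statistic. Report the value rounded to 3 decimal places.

test statistic = 25.168

Group means [43.00, 23.75, 36.83, 29.09], grand mean 32.822
SSB = Σnᵢ(x̄ᵢ−x̄)² = 2369.752; SSW = ΣΣ(x−x̄ᵢ)² = 1286.826
MSB = 2369.752/3 = 789.9173; MSW = 1286.826/41 = 31.3860
F = MSB/MSW = 25.1678
df = (3, 41)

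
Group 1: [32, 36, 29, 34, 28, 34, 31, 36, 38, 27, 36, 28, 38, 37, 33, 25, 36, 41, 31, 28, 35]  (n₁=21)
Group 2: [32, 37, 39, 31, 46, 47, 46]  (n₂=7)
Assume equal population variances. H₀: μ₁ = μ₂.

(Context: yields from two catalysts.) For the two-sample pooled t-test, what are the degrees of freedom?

degrees of freedom = 26

df = n₁ + n₂ − 2 = 21 + 7 − 2 = 26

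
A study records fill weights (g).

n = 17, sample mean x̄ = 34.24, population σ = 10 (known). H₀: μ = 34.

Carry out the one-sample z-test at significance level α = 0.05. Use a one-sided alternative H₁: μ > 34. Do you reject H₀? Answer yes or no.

SE = σ/√n = 10/√17 = 2.4254
z = (x̄−μ₀)/SE = (34.24−34)/2.4254 = 0.0990
p-value (one-sided, H₁ greater) = 0.46059
At α=0.05: p ≥ α → fail to reject H₀

reject H₀: no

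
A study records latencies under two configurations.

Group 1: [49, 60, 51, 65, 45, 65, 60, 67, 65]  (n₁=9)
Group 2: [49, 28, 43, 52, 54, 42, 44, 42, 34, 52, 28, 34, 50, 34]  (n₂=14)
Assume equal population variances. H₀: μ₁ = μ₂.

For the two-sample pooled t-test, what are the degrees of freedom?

degrees of freedom = 21

df = n₁ + n₂ − 2 = 9 + 14 − 2 = 21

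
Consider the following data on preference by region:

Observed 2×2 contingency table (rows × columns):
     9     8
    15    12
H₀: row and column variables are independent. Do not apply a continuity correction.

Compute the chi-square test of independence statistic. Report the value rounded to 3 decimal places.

test statistic = 0.029

Row totals [17, 27], col totals [24, 20], n=44
χ² = (9−9.27)²/9.27 + (8−7.73)²/7.73 + (15−14.73)²/14.73 + (12−12.27)²/12.27 = 0.0288
df = 1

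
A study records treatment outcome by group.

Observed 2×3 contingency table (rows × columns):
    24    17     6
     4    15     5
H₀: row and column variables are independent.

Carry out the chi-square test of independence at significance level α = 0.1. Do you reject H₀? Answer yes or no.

Row totals [47, 24], col totals [28, 32, 11], n=71
χ² = (24−18.54)²/18.54 + (17−21.18)²/21.18 + (6−7.28)²/7.28 + (4−9.46)²/9.46 + (15−10.82)²/10.82 + (5−3.72)²/3.72 = 7.8776
df = 2
p-value (upper-tail) = 0.01947
At α=0.1: p < α → reject H₀

reject H₀: yes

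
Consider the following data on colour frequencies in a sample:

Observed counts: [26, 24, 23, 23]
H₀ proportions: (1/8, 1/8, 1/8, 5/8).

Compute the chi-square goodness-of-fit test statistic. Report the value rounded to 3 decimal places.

test statistic = 61.233

n = 96; E_i = n·p_i = [12.00, 12.00, 12.00, 60.00]
χ² = (26−12.00)²/12.00 + (24−12.00)²/12.00 + (23−12.00)²/12.00 + (23−60.00)²/60.00 = 61.2333
df = 3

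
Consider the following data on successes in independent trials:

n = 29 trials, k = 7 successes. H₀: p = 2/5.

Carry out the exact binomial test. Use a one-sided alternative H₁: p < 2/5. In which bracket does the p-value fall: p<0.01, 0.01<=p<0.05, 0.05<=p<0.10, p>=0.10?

Exact binomial: n=29, k=7, p₀=2/5=0.4000
P(X≤7) from Σ C(n,i)·p₀^i·(1−p₀)^(n−i)
p-value (one-sided, H₁ less) = 0.05699
→ bracket: 0.05<=p<0.10

p-value bracket: 0.05<=p<0.10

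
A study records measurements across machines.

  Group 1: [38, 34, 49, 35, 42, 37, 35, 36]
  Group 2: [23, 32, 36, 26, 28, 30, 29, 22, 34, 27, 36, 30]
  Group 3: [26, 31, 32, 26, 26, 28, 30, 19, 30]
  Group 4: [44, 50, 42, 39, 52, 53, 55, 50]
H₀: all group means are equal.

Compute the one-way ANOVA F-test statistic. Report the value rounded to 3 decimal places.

test statistic = 33.732

Group means [38.25, 29.42, 27.56, 48.12], grand mean 34.919
SSB = Σnᵢ(x̄ᵢ−x̄)² = 2335.243; SSW = ΣΣ(x−x̄ᵢ)² = 761.514
MSB = 2335.243/3 = 778.4143; MSW = 761.514/33 = 23.0762
F = MSB/MSW = 33.7324
df = (3, 33)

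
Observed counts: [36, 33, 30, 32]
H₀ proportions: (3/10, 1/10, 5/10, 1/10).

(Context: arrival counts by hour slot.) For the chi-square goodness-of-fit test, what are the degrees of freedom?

degrees of freedom = 3

df = k − 1 = 4 − 1 = 3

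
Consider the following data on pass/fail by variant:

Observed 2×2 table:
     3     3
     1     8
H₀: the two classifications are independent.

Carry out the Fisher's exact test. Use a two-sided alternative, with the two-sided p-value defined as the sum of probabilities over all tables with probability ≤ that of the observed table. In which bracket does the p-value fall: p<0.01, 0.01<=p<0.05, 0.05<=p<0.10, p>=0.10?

p-value bracket: p>=0.10

Margins: r₁=6, r₂=9, c₁=4, c₂=11, n=15
p_obs = C(6,3)·C(9,1)/C(15,4); sum pmf over tables with pmf ≤ p_obs
p-value (two-sided) = 0.23516
→ bracket: p>=0.10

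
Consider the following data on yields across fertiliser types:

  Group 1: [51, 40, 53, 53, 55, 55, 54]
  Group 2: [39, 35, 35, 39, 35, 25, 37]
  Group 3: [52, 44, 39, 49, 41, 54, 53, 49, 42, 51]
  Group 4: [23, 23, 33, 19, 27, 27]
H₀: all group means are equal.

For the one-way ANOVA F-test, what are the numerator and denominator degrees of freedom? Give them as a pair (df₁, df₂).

k = 4 groups, N = 30 total
df = (k−1, N−k) = (4−1, 30−4) = (3, 26)

degrees of freedom = [3, 26]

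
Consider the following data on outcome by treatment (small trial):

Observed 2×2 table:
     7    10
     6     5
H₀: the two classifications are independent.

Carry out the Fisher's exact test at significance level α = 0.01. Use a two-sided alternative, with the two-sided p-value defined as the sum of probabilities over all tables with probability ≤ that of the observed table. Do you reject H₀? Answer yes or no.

Margins: r₁=17, r₂=11, c₁=13, c₂=15, n=28
p_obs = C(17,7)·C(11,6)/C(28,13); sum pmf over tables with pmf ≤ p_obs
p-value (two-sided) = 0.70004
At α=0.01: p ≥ α → fail to reject H₀

reject H₀: no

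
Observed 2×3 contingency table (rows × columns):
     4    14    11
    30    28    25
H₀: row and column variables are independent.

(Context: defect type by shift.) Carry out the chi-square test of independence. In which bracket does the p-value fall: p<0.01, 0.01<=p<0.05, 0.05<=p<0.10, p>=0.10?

Row totals [29, 83], col totals [34, 42, 36], n=112
χ² = (4−8.80)²/8.80 + (14−10.88)²/10.88 + (11−9.32)²/9.32 + (30−25.20)²/25.20 + (28−31.12)²/31.12 + (25−26.68)²/26.68 = 5.1564
df = 2
p-value (upper-tail) = 0.07591
→ bracket: 0.05<=p<0.10

p-value bracket: 0.05<=p<0.10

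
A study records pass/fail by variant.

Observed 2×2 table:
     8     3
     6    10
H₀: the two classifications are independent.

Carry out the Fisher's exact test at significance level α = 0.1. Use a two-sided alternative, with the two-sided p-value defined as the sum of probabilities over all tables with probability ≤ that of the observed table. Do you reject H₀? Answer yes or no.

reject H₀: no

Margins: r₁=11, r₂=16, c₁=14, c₂=13, n=27
p_obs = C(11,8)·C(16,6)/C(27,14); sum pmf over tables with pmf ≤ p_obs
p-value (two-sided) = 0.12011
At α=0.1: p ≥ α → fail to reject H₀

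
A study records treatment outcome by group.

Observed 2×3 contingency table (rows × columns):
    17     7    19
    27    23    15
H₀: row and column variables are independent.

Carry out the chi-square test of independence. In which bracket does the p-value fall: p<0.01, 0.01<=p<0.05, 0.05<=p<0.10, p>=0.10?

Row totals [43, 65], col totals [44, 30, 34], n=108
χ² = (17−17.52)²/17.52 + (7−11.94)²/11.94 + (19−13.54)²/13.54 + (27−26.48)²/26.48 + (23−18.06)²/18.06 + (15−20.46)²/20.46 = 7.0893
df = 2
p-value (upper-tail) = 0.02888
→ bracket: 0.01<=p<0.05

p-value bracket: 0.01<=p<0.05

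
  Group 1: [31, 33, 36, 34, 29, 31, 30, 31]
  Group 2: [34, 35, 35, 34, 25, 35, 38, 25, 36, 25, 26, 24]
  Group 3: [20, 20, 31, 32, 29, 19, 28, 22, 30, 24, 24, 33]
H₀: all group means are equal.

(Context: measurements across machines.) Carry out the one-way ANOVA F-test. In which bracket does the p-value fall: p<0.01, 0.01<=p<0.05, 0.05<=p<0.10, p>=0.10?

Group means [31.88, 31.00, 26.00], grand mean 29.344
SSB = Σnᵢ(x̄ᵢ−x̄)² = 218.344; SSW = ΣΣ(x−x̄ᵢ)² = 642.875
MSB = 218.344/2 = 109.1719; MSW = 642.875/29 = 22.1681
F = MSB/MSW = 4.9247
df = (2, 29)
p-value (upper-tail) = 0.01441
→ bracket: 0.01<=p<0.05

p-value bracket: 0.01<=p<0.05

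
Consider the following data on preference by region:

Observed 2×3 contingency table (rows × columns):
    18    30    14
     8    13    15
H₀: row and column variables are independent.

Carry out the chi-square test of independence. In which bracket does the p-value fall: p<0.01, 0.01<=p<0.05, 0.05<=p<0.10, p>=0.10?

Row totals [62, 36], col totals [26, 43, 29], n=98
χ² = (18−16.45)²/16.45 + (30−27.20)²/27.20 + (14−18.35)²/18.35 + (8−9.55)²/9.55 + (13−15.80)²/15.80 + (15−10.65)²/10.65 = 3.9840
df = 2
p-value (upper-tail) = 0.13642
→ bracket: p>=0.10

p-value bracket: p>=0.10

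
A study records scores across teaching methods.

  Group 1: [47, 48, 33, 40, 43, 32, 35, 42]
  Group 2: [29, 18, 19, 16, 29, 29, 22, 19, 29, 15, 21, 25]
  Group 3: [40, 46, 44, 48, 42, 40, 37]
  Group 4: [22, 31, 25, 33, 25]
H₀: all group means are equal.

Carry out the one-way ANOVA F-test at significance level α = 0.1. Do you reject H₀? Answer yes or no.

Group means [40.00, 22.58, 42.43, 27.20], grand mean 32.000
SSB = Σnᵢ(x̄ᵢ−x̄)² = 2452.569; SSW = ΣΣ(x−x̄ᵢ)² = 757.431
MSB = 2452.569/3 = 817.5230; MSW = 757.431/28 = 27.0511
F = MSB/MSW = 30.2214
df = (3, 28)
p-value (upper-tail) = 0.00000
At α=0.1: p < α → reject H₀

reject H₀: yes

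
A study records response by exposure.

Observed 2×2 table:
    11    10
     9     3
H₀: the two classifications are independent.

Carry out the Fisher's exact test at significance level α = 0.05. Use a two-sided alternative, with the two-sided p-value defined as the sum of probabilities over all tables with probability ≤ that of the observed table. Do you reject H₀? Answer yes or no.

reject H₀: no

Margins: r₁=21, r₂=12, c₁=20, c₂=13, n=33
p_obs = C(21,11)·C(12,9)/C(33,20); sum pmf over tables with pmf ≤ p_obs
p-value (two-sided) = 0.27752
At α=0.05: p ≥ α → fail to reject H₀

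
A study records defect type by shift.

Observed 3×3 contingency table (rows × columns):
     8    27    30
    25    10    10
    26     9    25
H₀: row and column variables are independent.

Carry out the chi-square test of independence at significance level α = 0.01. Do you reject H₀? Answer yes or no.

reject H₀: yes

Row totals [65, 45, 60], col totals [59, 46, 65], n=170
χ² = (8−22.56)²/22.56 + (27−17.59)²/17.59 + (30−24.85)²/24.85 + (25−15.62)²/15.62 + (10−12.18)²/12.18 + (10−17.21)²/17.21 + (26−20.82)²/20.82 + (9−16.24)²/16.24 + (25−22.94)²/22.94 = 29.2376
df = 4
p-value (upper-tail) = 0.00001
At α=0.01: p < α → reject H₀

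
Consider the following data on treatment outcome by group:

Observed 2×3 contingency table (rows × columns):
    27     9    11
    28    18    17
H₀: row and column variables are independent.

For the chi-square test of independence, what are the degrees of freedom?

degrees of freedom = 2

df = (r−1)(c−1) = (2−1)·(3−1) = 2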